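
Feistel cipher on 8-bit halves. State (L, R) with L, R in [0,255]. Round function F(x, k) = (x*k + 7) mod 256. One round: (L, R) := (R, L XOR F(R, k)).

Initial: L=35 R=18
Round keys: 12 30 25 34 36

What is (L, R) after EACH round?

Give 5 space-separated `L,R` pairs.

Round 1 (k=12): L=18 R=252
Round 2 (k=30): L=252 R=157
Round 3 (k=25): L=157 R=160
Round 4 (k=34): L=160 R=218
Round 5 (k=36): L=218 R=15

Answer: 18,252 252,157 157,160 160,218 218,15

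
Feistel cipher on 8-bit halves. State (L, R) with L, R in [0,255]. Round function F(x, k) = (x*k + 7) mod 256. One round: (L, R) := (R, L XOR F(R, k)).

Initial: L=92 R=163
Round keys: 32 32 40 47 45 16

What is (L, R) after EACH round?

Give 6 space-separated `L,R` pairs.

Answer: 163,59 59,196 196,156 156,111 111,22 22,8

Derivation:
Round 1 (k=32): L=163 R=59
Round 2 (k=32): L=59 R=196
Round 3 (k=40): L=196 R=156
Round 4 (k=47): L=156 R=111
Round 5 (k=45): L=111 R=22
Round 6 (k=16): L=22 R=8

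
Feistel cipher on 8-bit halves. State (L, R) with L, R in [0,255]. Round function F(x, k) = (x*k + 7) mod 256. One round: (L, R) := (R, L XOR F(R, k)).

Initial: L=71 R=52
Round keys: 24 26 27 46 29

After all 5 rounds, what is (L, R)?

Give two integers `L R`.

Round 1 (k=24): L=52 R=160
Round 2 (k=26): L=160 R=115
Round 3 (k=27): L=115 R=136
Round 4 (k=46): L=136 R=4
Round 5 (k=29): L=4 R=243

Answer: 4 243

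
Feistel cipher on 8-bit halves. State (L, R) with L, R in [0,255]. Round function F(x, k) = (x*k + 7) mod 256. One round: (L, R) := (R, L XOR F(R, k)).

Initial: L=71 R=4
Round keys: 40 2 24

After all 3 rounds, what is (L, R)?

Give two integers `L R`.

Round 1 (k=40): L=4 R=224
Round 2 (k=2): L=224 R=195
Round 3 (k=24): L=195 R=175

Answer: 195 175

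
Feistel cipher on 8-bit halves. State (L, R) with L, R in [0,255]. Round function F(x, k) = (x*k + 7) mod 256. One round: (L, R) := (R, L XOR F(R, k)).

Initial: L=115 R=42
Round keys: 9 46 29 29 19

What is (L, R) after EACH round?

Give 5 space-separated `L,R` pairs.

Round 1 (k=9): L=42 R=242
Round 2 (k=46): L=242 R=169
Round 3 (k=29): L=169 R=222
Round 4 (k=29): L=222 R=132
Round 5 (k=19): L=132 R=13

Answer: 42,242 242,169 169,222 222,132 132,13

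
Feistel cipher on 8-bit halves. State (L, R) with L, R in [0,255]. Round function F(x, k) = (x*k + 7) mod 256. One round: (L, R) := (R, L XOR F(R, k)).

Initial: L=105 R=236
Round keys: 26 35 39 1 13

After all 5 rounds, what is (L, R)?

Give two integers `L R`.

Round 1 (k=26): L=236 R=150
Round 2 (k=35): L=150 R=101
Round 3 (k=39): L=101 R=252
Round 4 (k=1): L=252 R=102
Round 5 (k=13): L=102 R=201

Answer: 102 201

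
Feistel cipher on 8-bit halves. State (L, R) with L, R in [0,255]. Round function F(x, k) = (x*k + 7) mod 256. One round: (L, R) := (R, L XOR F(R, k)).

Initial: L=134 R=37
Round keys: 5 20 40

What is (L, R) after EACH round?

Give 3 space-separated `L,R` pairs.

Answer: 37,70 70,90 90,81

Derivation:
Round 1 (k=5): L=37 R=70
Round 2 (k=20): L=70 R=90
Round 3 (k=40): L=90 R=81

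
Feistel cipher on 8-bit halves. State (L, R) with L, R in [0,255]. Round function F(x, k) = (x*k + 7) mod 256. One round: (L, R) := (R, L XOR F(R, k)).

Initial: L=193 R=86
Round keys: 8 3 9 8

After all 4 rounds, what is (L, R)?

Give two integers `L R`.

Answer: 72 120

Derivation:
Round 1 (k=8): L=86 R=118
Round 2 (k=3): L=118 R=63
Round 3 (k=9): L=63 R=72
Round 4 (k=8): L=72 R=120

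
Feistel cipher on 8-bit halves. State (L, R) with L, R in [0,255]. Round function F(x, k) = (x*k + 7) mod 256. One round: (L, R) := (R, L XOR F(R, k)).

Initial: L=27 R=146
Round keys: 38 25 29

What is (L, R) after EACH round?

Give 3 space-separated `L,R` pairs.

Answer: 146,168 168,253 253,24

Derivation:
Round 1 (k=38): L=146 R=168
Round 2 (k=25): L=168 R=253
Round 3 (k=29): L=253 R=24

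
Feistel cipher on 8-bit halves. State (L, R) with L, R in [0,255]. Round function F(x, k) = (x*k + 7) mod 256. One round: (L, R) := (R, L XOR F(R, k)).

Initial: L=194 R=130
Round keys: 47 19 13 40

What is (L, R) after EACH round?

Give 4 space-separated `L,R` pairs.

Answer: 130,39 39,110 110,186 186,121

Derivation:
Round 1 (k=47): L=130 R=39
Round 2 (k=19): L=39 R=110
Round 3 (k=13): L=110 R=186
Round 4 (k=40): L=186 R=121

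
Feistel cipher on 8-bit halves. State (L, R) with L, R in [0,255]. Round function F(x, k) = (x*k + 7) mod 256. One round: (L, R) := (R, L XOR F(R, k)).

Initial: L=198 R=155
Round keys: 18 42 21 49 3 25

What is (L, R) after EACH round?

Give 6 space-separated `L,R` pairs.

Round 1 (k=18): L=155 R=43
Round 2 (k=42): L=43 R=142
Round 3 (k=21): L=142 R=134
Round 4 (k=49): L=134 R=35
Round 5 (k=3): L=35 R=246
Round 6 (k=25): L=246 R=46

Answer: 155,43 43,142 142,134 134,35 35,246 246,46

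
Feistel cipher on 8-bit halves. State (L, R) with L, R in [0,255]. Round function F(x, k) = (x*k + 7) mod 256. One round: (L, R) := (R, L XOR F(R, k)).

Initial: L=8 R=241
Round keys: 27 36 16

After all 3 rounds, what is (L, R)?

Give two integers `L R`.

Answer: 222 157

Derivation:
Round 1 (k=27): L=241 R=122
Round 2 (k=36): L=122 R=222
Round 3 (k=16): L=222 R=157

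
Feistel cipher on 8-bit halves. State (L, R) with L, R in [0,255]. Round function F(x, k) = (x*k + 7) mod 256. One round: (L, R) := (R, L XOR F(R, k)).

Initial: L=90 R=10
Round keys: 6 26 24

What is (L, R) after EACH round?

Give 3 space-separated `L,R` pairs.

Round 1 (k=6): L=10 R=25
Round 2 (k=26): L=25 R=155
Round 3 (k=24): L=155 R=150

Answer: 10,25 25,155 155,150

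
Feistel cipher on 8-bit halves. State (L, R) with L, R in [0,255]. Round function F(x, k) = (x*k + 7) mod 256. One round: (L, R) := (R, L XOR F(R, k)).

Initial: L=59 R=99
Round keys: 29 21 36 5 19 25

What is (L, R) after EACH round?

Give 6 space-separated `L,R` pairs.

Round 1 (k=29): L=99 R=5
Round 2 (k=21): L=5 R=19
Round 3 (k=36): L=19 R=182
Round 4 (k=5): L=182 R=134
Round 5 (k=19): L=134 R=79
Round 6 (k=25): L=79 R=56

Answer: 99,5 5,19 19,182 182,134 134,79 79,56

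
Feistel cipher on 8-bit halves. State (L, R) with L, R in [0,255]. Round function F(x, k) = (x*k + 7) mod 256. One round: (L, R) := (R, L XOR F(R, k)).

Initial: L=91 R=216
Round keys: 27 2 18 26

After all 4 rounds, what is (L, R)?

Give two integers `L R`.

Answer: 241 118

Derivation:
Round 1 (k=27): L=216 R=148
Round 2 (k=2): L=148 R=247
Round 3 (k=18): L=247 R=241
Round 4 (k=26): L=241 R=118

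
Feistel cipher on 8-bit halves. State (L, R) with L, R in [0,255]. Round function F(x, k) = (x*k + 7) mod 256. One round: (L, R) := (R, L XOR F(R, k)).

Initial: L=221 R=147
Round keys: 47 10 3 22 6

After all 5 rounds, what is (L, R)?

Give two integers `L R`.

Round 1 (k=47): L=147 R=217
Round 2 (k=10): L=217 R=18
Round 3 (k=3): L=18 R=228
Round 4 (k=22): L=228 R=141
Round 5 (k=6): L=141 R=177

Answer: 141 177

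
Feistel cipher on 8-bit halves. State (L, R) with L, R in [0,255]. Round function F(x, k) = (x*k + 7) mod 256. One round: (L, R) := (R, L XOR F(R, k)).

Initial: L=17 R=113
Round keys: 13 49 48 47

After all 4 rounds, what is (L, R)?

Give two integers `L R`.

Round 1 (k=13): L=113 R=213
Round 2 (k=49): L=213 R=189
Round 3 (k=48): L=189 R=162
Round 4 (k=47): L=162 R=120

Answer: 162 120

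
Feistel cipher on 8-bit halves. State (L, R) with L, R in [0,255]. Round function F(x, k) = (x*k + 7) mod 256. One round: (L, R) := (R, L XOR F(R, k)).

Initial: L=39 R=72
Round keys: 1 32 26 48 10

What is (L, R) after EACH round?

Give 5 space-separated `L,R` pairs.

Answer: 72,104 104,79 79,101 101,184 184,82

Derivation:
Round 1 (k=1): L=72 R=104
Round 2 (k=32): L=104 R=79
Round 3 (k=26): L=79 R=101
Round 4 (k=48): L=101 R=184
Round 5 (k=10): L=184 R=82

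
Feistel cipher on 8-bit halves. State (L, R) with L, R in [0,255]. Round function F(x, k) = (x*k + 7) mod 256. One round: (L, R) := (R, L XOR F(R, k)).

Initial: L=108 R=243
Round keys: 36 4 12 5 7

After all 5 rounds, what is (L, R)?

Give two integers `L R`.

Answer: 15 104

Derivation:
Round 1 (k=36): L=243 R=95
Round 2 (k=4): L=95 R=112
Round 3 (k=12): L=112 R=24
Round 4 (k=5): L=24 R=15
Round 5 (k=7): L=15 R=104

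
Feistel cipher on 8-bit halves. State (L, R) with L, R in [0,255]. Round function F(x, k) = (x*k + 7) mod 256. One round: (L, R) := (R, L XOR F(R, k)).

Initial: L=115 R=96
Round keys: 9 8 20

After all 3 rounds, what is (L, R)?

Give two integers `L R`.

Answer: 199 135

Derivation:
Round 1 (k=9): L=96 R=20
Round 2 (k=8): L=20 R=199
Round 3 (k=20): L=199 R=135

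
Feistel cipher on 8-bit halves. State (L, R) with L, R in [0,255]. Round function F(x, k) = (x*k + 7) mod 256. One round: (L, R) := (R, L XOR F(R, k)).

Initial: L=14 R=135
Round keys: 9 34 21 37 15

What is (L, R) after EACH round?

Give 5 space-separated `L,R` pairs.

Answer: 135,200 200,16 16,159 159,18 18,138

Derivation:
Round 1 (k=9): L=135 R=200
Round 2 (k=34): L=200 R=16
Round 3 (k=21): L=16 R=159
Round 4 (k=37): L=159 R=18
Round 5 (k=15): L=18 R=138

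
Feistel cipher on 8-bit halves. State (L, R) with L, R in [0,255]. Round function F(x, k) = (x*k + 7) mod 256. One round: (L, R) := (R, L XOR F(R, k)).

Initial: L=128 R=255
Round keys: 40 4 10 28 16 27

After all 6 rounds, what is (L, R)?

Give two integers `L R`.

Round 1 (k=40): L=255 R=95
Round 2 (k=4): L=95 R=124
Round 3 (k=10): L=124 R=128
Round 4 (k=28): L=128 R=123
Round 5 (k=16): L=123 R=55
Round 6 (k=27): L=55 R=175

Answer: 55 175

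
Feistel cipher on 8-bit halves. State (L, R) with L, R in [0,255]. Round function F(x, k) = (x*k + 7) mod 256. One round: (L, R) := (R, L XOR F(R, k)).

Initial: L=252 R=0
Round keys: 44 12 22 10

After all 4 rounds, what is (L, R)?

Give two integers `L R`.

Answer: 130 208

Derivation:
Round 1 (k=44): L=0 R=251
Round 2 (k=12): L=251 R=203
Round 3 (k=22): L=203 R=130
Round 4 (k=10): L=130 R=208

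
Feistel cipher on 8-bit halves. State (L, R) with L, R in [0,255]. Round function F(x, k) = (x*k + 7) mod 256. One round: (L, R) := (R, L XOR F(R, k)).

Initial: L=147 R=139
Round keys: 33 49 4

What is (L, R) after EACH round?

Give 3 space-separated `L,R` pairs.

Answer: 139,97 97,19 19,50

Derivation:
Round 1 (k=33): L=139 R=97
Round 2 (k=49): L=97 R=19
Round 3 (k=4): L=19 R=50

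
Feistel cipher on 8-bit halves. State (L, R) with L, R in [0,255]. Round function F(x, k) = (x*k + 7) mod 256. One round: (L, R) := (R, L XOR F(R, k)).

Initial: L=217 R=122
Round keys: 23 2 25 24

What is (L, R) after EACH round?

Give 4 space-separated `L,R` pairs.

Round 1 (k=23): L=122 R=36
Round 2 (k=2): L=36 R=53
Round 3 (k=25): L=53 R=16
Round 4 (k=24): L=16 R=178

Answer: 122,36 36,53 53,16 16,178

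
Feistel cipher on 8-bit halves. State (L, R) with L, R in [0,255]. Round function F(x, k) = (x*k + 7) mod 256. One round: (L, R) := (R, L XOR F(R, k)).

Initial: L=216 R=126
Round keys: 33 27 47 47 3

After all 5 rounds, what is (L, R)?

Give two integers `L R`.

Answer: 141 172

Derivation:
Round 1 (k=33): L=126 R=157
Round 2 (k=27): L=157 R=232
Round 3 (k=47): L=232 R=2
Round 4 (k=47): L=2 R=141
Round 5 (k=3): L=141 R=172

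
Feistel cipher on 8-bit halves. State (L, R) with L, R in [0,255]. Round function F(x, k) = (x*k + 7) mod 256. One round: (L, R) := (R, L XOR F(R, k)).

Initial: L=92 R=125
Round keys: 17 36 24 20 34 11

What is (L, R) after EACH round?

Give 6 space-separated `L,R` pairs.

Round 1 (k=17): L=125 R=8
Round 2 (k=36): L=8 R=90
Round 3 (k=24): L=90 R=127
Round 4 (k=20): L=127 R=169
Round 5 (k=34): L=169 R=6
Round 6 (k=11): L=6 R=224

Answer: 125,8 8,90 90,127 127,169 169,6 6,224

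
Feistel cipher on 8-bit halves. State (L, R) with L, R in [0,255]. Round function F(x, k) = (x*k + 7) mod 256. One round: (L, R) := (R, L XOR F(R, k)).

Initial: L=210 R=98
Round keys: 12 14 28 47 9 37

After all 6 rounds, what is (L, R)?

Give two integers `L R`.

Round 1 (k=12): L=98 R=77
Round 2 (k=14): L=77 R=95
Round 3 (k=28): L=95 R=38
Round 4 (k=47): L=38 R=94
Round 5 (k=9): L=94 R=115
Round 6 (k=37): L=115 R=248

Answer: 115 248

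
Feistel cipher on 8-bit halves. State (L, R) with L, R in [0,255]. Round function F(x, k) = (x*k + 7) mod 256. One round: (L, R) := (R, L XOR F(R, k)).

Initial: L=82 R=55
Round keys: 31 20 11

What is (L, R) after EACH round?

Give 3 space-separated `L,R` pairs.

Round 1 (k=31): L=55 R=226
Round 2 (k=20): L=226 R=152
Round 3 (k=11): L=152 R=109

Answer: 55,226 226,152 152,109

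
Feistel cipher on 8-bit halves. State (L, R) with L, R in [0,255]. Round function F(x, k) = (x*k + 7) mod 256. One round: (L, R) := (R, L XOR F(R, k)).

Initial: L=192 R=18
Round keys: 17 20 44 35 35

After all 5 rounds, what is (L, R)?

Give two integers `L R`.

Answer: 108 33

Derivation:
Round 1 (k=17): L=18 R=249
Round 2 (k=20): L=249 R=105
Round 3 (k=44): L=105 R=234
Round 4 (k=35): L=234 R=108
Round 5 (k=35): L=108 R=33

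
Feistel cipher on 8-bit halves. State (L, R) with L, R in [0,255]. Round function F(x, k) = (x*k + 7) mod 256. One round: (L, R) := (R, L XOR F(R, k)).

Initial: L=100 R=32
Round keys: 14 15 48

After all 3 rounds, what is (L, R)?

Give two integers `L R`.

Answer: 180 100

Derivation:
Round 1 (k=14): L=32 R=163
Round 2 (k=15): L=163 R=180
Round 3 (k=48): L=180 R=100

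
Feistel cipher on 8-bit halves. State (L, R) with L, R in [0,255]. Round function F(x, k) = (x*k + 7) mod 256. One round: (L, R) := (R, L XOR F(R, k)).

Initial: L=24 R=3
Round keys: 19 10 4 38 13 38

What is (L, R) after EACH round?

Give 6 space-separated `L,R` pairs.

Round 1 (k=19): L=3 R=88
Round 2 (k=10): L=88 R=116
Round 3 (k=4): L=116 R=143
Round 4 (k=38): L=143 R=53
Round 5 (k=13): L=53 R=55
Round 6 (k=38): L=55 R=4

Answer: 3,88 88,116 116,143 143,53 53,55 55,4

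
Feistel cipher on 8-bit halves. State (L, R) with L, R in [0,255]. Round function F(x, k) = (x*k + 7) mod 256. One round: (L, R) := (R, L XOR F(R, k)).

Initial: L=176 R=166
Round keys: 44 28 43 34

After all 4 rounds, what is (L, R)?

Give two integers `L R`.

Answer: 201 244

Derivation:
Round 1 (k=44): L=166 R=63
Round 2 (k=28): L=63 R=77
Round 3 (k=43): L=77 R=201
Round 4 (k=34): L=201 R=244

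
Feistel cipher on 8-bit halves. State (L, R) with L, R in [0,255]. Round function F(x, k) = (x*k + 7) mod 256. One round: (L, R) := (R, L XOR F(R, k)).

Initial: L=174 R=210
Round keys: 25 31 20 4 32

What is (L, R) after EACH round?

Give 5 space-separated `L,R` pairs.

Round 1 (k=25): L=210 R=39
Round 2 (k=31): L=39 R=18
Round 3 (k=20): L=18 R=72
Round 4 (k=4): L=72 R=53
Round 5 (k=32): L=53 R=239

Answer: 210,39 39,18 18,72 72,53 53,239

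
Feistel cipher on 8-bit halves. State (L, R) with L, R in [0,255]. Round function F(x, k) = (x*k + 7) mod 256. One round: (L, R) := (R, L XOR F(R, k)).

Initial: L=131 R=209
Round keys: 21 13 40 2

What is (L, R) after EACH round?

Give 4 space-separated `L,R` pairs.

Round 1 (k=21): L=209 R=175
Round 2 (k=13): L=175 R=59
Round 3 (k=40): L=59 R=144
Round 4 (k=2): L=144 R=28

Answer: 209,175 175,59 59,144 144,28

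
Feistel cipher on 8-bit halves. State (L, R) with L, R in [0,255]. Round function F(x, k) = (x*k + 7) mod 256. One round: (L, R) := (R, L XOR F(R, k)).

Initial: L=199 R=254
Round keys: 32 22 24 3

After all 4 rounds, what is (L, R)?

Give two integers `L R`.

Round 1 (k=32): L=254 R=0
Round 2 (k=22): L=0 R=249
Round 3 (k=24): L=249 R=95
Round 4 (k=3): L=95 R=221

Answer: 95 221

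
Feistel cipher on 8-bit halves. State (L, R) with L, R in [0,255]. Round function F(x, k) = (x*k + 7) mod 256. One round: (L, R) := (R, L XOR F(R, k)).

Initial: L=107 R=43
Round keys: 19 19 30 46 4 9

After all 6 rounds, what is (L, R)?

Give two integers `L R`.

Round 1 (k=19): L=43 R=83
Round 2 (k=19): L=83 R=27
Round 3 (k=30): L=27 R=98
Round 4 (k=46): L=98 R=184
Round 5 (k=4): L=184 R=133
Round 6 (k=9): L=133 R=12

Answer: 133 12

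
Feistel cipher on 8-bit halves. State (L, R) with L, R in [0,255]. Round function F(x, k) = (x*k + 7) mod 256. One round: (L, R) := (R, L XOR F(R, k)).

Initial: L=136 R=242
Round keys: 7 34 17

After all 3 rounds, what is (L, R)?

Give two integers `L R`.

Answer: 243 7

Derivation:
Round 1 (k=7): L=242 R=45
Round 2 (k=34): L=45 R=243
Round 3 (k=17): L=243 R=7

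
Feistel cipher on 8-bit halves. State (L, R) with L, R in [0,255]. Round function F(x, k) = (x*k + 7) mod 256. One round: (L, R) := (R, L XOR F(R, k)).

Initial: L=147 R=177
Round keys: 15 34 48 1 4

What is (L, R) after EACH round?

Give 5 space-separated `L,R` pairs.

Round 1 (k=15): L=177 R=245
Round 2 (k=34): L=245 R=32
Round 3 (k=48): L=32 R=242
Round 4 (k=1): L=242 R=217
Round 5 (k=4): L=217 R=153

Answer: 177,245 245,32 32,242 242,217 217,153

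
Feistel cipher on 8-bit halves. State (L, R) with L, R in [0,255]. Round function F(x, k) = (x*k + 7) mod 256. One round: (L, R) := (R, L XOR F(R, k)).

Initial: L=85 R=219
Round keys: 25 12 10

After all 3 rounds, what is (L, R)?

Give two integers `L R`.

Round 1 (k=25): L=219 R=63
Round 2 (k=12): L=63 R=32
Round 3 (k=10): L=32 R=120

Answer: 32 120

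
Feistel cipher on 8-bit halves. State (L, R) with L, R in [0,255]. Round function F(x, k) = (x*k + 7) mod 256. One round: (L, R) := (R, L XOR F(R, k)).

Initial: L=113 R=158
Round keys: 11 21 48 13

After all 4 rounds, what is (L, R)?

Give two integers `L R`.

Answer: 23 139

Derivation:
Round 1 (k=11): L=158 R=160
Round 2 (k=21): L=160 R=185
Round 3 (k=48): L=185 R=23
Round 4 (k=13): L=23 R=139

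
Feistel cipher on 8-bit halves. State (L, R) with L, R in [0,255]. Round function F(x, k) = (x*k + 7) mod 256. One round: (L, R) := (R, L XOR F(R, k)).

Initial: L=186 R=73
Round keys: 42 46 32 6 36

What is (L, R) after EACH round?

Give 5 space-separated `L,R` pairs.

Round 1 (k=42): L=73 R=187
Round 2 (k=46): L=187 R=232
Round 3 (k=32): L=232 R=188
Round 4 (k=6): L=188 R=135
Round 5 (k=36): L=135 R=191

Answer: 73,187 187,232 232,188 188,135 135,191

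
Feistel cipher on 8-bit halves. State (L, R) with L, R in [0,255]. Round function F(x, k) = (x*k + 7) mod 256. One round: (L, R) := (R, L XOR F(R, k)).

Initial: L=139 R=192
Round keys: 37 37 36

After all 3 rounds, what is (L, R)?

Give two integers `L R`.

Answer: 195 63

Derivation:
Round 1 (k=37): L=192 R=76
Round 2 (k=37): L=76 R=195
Round 3 (k=36): L=195 R=63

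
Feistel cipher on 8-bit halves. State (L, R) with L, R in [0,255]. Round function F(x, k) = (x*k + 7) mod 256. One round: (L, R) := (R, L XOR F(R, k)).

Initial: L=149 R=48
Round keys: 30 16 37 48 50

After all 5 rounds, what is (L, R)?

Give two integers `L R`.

Round 1 (k=30): L=48 R=50
Round 2 (k=16): L=50 R=23
Round 3 (k=37): L=23 R=104
Round 4 (k=48): L=104 R=144
Round 5 (k=50): L=144 R=79

Answer: 144 79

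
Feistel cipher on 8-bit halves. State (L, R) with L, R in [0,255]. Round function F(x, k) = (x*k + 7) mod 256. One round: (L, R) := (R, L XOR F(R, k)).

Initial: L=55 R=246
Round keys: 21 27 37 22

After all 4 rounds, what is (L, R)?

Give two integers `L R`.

Answer: 92 36

Derivation:
Round 1 (k=21): L=246 R=2
Round 2 (k=27): L=2 R=203
Round 3 (k=37): L=203 R=92
Round 4 (k=22): L=92 R=36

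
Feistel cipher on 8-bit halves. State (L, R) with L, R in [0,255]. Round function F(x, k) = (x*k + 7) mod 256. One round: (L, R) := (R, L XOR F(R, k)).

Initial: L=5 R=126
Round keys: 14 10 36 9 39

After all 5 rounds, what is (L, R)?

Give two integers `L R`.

Round 1 (k=14): L=126 R=238
Round 2 (k=10): L=238 R=45
Round 3 (k=36): L=45 R=181
Round 4 (k=9): L=181 R=73
Round 5 (k=39): L=73 R=147

Answer: 73 147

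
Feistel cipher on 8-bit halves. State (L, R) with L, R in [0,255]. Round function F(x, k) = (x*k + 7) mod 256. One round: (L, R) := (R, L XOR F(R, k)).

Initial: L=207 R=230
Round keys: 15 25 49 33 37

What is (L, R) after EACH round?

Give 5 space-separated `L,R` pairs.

Round 1 (k=15): L=230 R=78
Round 2 (k=25): L=78 R=67
Round 3 (k=49): L=67 R=148
Round 4 (k=33): L=148 R=88
Round 5 (k=37): L=88 R=43

Answer: 230,78 78,67 67,148 148,88 88,43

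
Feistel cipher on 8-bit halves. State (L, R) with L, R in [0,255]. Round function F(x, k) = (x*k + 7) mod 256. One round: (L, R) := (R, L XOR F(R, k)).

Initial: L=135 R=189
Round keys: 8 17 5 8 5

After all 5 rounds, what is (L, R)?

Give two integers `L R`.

Answer: 29 81

Derivation:
Round 1 (k=8): L=189 R=104
Round 2 (k=17): L=104 R=82
Round 3 (k=5): L=82 R=201
Round 4 (k=8): L=201 R=29
Round 5 (k=5): L=29 R=81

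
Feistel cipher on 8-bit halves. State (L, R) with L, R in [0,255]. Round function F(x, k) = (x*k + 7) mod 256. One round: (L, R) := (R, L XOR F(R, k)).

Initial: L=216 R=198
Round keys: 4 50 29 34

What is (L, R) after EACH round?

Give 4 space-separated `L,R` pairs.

Round 1 (k=4): L=198 R=199
Round 2 (k=50): L=199 R=35
Round 3 (k=29): L=35 R=57
Round 4 (k=34): L=57 R=186

Answer: 198,199 199,35 35,57 57,186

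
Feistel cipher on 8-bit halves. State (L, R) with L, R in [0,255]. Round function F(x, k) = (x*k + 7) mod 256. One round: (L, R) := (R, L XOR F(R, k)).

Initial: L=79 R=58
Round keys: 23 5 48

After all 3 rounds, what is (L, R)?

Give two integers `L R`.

Round 1 (k=23): L=58 R=114
Round 2 (k=5): L=114 R=123
Round 3 (k=48): L=123 R=101

Answer: 123 101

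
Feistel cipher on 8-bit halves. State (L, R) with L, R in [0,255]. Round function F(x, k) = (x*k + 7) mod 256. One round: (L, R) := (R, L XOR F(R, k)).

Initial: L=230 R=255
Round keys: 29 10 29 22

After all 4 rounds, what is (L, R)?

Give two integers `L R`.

Round 1 (k=29): L=255 R=12
Round 2 (k=10): L=12 R=128
Round 3 (k=29): L=128 R=139
Round 4 (k=22): L=139 R=121

Answer: 139 121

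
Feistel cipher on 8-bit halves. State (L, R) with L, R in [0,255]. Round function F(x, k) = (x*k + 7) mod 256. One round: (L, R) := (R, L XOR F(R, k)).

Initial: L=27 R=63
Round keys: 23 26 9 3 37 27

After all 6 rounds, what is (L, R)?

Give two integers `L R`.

Answer: 40 176

Derivation:
Round 1 (k=23): L=63 R=171
Round 2 (k=26): L=171 R=90
Round 3 (k=9): L=90 R=154
Round 4 (k=3): L=154 R=143
Round 5 (k=37): L=143 R=40
Round 6 (k=27): L=40 R=176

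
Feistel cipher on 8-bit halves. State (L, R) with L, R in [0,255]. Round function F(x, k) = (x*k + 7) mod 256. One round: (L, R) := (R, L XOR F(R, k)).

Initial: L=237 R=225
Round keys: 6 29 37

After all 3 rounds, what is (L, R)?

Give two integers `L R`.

Round 1 (k=6): L=225 R=160
Round 2 (k=29): L=160 R=198
Round 3 (k=37): L=198 R=5

Answer: 198 5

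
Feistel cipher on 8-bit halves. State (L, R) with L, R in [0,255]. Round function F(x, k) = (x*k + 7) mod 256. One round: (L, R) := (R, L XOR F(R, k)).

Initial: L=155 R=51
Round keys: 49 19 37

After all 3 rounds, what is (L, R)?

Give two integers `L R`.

Answer: 57 21

Derivation:
Round 1 (k=49): L=51 R=81
Round 2 (k=19): L=81 R=57
Round 3 (k=37): L=57 R=21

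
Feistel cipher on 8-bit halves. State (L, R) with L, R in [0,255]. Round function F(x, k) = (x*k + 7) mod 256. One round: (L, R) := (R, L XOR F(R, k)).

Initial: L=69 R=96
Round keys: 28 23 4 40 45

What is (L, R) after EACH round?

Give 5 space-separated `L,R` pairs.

Round 1 (k=28): L=96 R=194
Round 2 (k=23): L=194 R=21
Round 3 (k=4): L=21 R=153
Round 4 (k=40): L=153 R=250
Round 5 (k=45): L=250 R=96

Answer: 96,194 194,21 21,153 153,250 250,96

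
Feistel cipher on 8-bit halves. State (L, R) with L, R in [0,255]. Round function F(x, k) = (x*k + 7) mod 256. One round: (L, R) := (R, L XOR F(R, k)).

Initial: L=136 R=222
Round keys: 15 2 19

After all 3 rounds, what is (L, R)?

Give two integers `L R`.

Round 1 (k=15): L=222 R=129
Round 2 (k=2): L=129 R=215
Round 3 (k=19): L=215 R=125

Answer: 215 125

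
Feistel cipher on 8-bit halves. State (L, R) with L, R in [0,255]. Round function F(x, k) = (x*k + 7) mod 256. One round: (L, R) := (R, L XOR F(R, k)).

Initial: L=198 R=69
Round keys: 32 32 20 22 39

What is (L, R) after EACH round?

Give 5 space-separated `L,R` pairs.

Round 1 (k=32): L=69 R=97
Round 2 (k=32): L=97 R=98
Round 3 (k=20): L=98 R=206
Round 4 (k=22): L=206 R=217
Round 5 (k=39): L=217 R=216

Answer: 69,97 97,98 98,206 206,217 217,216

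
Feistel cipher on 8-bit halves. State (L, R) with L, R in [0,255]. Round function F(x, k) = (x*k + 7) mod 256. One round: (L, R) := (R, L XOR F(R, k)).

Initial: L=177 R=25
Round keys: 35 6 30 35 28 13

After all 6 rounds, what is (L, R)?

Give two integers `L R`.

Answer: 223 9

Derivation:
Round 1 (k=35): L=25 R=195
Round 2 (k=6): L=195 R=128
Round 3 (k=30): L=128 R=196
Round 4 (k=35): L=196 R=83
Round 5 (k=28): L=83 R=223
Round 6 (k=13): L=223 R=9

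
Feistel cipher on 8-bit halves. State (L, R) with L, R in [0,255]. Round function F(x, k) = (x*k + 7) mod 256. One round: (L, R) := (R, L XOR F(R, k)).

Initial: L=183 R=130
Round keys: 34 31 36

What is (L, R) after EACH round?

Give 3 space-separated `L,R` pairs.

Answer: 130,252 252,9 9,183

Derivation:
Round 1 (k=34): L=130 R=252
Round 2 (k=31): L=252 R=9
Round 3 (k=36): L=9 R=183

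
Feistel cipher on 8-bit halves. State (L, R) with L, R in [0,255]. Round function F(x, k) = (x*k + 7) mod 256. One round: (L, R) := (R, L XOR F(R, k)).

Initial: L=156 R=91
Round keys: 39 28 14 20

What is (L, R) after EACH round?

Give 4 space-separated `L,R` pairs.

Round 1 (k=39): L=91 R=120
Round 2 (k=28): L=120 R=124
Round 3 (k=14): L=124 R=183
Round 4 (k=20): L=183 R=47

Answer: 91,120 120,124 124,183 183,47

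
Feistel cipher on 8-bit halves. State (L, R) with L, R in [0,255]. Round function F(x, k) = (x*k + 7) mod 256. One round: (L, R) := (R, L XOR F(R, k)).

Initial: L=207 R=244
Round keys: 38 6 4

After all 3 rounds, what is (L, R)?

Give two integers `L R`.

Answer: 83 163

Derivation:
Round 1 (k=38): L=244 R=240
Round 2 (k=6): L=240 R=83
Round 3 (k=4): L=83 R=163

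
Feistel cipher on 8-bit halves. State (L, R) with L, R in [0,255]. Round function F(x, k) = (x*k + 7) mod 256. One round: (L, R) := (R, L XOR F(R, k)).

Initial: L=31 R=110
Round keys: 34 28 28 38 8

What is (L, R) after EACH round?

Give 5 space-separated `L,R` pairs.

Round 1 (k=34): L=110 R=188
Round 2 (k=28): L=188 R=249
Round 3 (k=28): L=249 R=255
Round 4 (k=38): L=255 R=24
Round 5 (k=8): L=24 R=56

Answer: 110,188 188,249 249,255 255,24 24,56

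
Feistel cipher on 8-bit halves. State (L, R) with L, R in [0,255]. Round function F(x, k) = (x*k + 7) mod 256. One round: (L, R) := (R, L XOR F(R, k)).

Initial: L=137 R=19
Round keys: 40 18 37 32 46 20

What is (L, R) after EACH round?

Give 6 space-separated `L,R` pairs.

Answer: 19,118 118,64 64,49 49,103 103,184 184,0

Derivation:
Round 1 (k=40): L=19 R=118
Round 2 (k=18): L=118 R=64
Round 3 (k=37): L=64 R=49
Round 4 (k=32): L=49 R=103
Round 5 (k=46): L=103 R=184
Round 6 (k=20): L=184 R=0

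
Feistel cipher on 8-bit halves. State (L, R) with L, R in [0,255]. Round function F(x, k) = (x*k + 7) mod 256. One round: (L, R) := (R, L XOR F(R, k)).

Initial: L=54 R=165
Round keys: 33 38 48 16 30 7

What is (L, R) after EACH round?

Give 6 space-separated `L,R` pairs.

Answer: 165,122 122,134 134,93 93,81 81,216 216,190

Derivation:
Round 1 (k=33): L=165 R=122
Round 2 (k=38): L=122 R=134
Round 3 (k=48): L=134 R=93
Round 4 (k=16): L=93 R=81
Round 5 (k=30): L=81 R=216
Round 6 (k=7): L=216 R=190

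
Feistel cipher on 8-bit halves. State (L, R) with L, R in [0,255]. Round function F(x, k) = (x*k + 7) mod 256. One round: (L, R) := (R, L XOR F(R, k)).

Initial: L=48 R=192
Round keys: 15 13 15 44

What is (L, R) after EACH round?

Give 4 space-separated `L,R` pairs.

Round 1 (k=15): L=192 R=119
Round 2 (k=13): L=119 R=210
Round 3 (k=15): L=210 R=34
Round 4 (k=44): L=34 R=13

Answer: 192,119 119,210 210,34 34,13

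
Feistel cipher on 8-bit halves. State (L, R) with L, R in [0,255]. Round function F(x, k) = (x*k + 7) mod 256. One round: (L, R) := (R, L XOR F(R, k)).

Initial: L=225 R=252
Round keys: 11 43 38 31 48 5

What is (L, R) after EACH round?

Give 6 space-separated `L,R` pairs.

Answer: 252,58 58,57 57,71 71,153 153,240 240,46

Derivation:
Round 1 (k=11): L=252 R=58
Round 2 (k=43): L=58 R=57
Round 3 (k=38): L=57 R=71
Round 4 (k=31): L=71 R=153
Round 5 (k=48): L=153 R=240
Round 6 (k=5): L=240 R=46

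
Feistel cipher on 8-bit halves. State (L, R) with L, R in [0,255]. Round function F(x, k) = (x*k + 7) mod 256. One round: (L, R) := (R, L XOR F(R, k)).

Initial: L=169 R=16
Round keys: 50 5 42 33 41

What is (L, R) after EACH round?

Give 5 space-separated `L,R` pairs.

Answer: 16,142 142,221 221,199 199,115 115,181

Derivation:
Round 1 (k=50): L=16 R=142
Round 2 (k=5): L=142 R=221
Round 3 (k=42): L=221 R=199
Round 4 (k=33): L=199 R=115
Round 5 (k=41): L=115 R=181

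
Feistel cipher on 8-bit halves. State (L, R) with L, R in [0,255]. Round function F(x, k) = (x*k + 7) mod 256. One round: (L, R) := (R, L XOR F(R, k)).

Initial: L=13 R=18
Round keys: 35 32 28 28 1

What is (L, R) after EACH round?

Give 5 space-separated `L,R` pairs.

Round 1 (k=35): L=18 R=112
Round 2 (k=32): L=112 R=21
Round 3 (k=28): L=21 R=35
Round 4 (k=28): L=35 R=206
Round 5 (k=1): L=206 R=246

Answer: 18,112 112,21 21,35 35,206 206,246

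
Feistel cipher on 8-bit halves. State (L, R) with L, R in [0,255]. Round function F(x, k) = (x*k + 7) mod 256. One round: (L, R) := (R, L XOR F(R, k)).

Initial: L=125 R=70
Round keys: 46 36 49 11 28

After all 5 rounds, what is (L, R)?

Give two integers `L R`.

Answer: 64 49

Derivation:
Round 1 (k=46): L=70 R=230
Round 2 (k=36): L=230 R=25
Round 3 (k=49): L=25 R=54
Round 4 (k=11): L=54 R=64
Round 5 (k=28): L=64 R=49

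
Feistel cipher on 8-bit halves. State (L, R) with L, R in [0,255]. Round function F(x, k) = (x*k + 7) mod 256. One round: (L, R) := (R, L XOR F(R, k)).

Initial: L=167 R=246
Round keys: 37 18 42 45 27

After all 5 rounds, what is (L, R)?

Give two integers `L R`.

Answer: 155 219

Derivation:
Round 1 (k=37): L=246 R=50
Round 2 (k=18): L=50 R=125
Round 3 (k=42): L=125 R=187
Round 4 (k=45): L=187 R=155
Round 5 (k=27): L=155 R=219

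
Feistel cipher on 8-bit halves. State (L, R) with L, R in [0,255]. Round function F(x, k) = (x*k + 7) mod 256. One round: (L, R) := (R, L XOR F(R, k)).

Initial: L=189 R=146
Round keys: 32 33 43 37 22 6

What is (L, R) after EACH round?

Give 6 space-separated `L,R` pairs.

Round 1 (k=32): L=146 R=250
Round 2 (k=33): L=250 R=211
Round 3 (k=43): L=211 R=130
Round 4 (k=37): L=130 R=2
Round 5 (k=22): L=2 R=177
Round 6 (k=6): L=177 R=47

Answer: 146,250 250,211 211,130 130,2 2,177 177,47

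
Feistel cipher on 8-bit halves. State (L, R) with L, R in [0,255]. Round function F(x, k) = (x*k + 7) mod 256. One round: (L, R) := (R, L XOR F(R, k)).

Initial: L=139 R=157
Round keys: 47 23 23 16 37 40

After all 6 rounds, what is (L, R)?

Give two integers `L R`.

Round 1 (k=47): L=157 R=81
Round 2 (k=23): L=81 R=211
Round 3 (k=23): L=211 R=173
Round 4 (k=16): L=173 R=4
Round 5 (k=37): L=4 R=54
Round 6 (k=40): L=54 R=115

Answer: 54 115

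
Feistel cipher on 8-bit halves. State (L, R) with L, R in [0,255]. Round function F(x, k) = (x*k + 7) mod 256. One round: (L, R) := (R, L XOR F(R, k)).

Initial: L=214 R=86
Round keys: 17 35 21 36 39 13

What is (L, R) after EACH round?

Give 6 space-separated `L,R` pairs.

Answer: 86,107 107,254 254,182 182,97 97,120 120,126

Derivation:
Round 1 (k=17): L=86 R=107
Round 2 (k=35): L=107 R=254
Round 3 (k=21): L=254 R=182
Round 4 (k=36): L=182 R=97
Round 5 (k=39): L=97 R=120
Round 6 (k=13): L=120 R=126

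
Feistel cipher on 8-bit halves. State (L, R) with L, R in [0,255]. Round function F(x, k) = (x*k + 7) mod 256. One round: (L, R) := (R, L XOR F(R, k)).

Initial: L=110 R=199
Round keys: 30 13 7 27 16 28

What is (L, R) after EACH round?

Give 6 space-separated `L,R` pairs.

Round 1 (k=30): L=199 R=55
Round 2 (k=13): L=55 R=21
Round 3 (k=7): L=21 R=173
Round 4 (k=27): L=173 R=83
Round 5 (k=16): L=83 R=154
Round 6 (k=28): L=154 R=140

Answer: 199,55 55,21 21,173 173,83 83,154 154,140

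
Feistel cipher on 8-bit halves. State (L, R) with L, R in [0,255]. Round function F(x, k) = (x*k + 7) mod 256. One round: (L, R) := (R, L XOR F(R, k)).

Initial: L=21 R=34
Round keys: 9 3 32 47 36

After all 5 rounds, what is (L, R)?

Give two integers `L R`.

Answer: 165 48

Derivation:
Round 1 (k=9): L=34 R=44
Round 2 (k=3): L=44 R=169
Round 3 (k=32): L=169 R=11
Round 4 (k=47): L=11 R=165
Round 5 (k=36): L=165 R=48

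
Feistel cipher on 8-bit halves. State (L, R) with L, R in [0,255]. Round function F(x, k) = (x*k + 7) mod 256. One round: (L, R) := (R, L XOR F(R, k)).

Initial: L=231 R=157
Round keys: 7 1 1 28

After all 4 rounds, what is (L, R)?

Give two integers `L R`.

Round 1 (k=7): L=157 R=181
Round 2 (k=1): L=181 R=33
Round 3 (k=1): L=33 R=157
Round 4 (k=28): L=157 R=18

Answer: 157 18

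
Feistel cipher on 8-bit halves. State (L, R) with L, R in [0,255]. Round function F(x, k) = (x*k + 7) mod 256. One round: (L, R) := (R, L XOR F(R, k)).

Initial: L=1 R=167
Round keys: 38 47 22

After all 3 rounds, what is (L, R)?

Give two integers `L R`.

Round 1 (k=38): L=167 R=208
Round 2 (k=47): L=208 R=144
Round 3 (k=22): L=144 R=183

Answer: 144 183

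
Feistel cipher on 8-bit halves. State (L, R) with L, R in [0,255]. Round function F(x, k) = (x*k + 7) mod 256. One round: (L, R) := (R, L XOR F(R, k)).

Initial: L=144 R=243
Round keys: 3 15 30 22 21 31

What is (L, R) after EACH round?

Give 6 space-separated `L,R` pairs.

Answer: 243,112 112,100 100,207 207,181 181,47 47,13

Derivation:
Round 1 (k=3): L=243 R=112
Round 2 (k=15): L=112 R=100
Round 3 (k=30): L=100 R=207
Round 4 (k=22): L=207 R=181
Round 5 (k=21): L=181 R=47
Round 6 (k=31): L=47 R=13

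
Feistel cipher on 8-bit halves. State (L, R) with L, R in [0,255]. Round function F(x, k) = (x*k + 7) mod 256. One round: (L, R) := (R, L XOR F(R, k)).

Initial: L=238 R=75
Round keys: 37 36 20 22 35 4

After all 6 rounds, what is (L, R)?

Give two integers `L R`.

Round 1 (k=37): L=75 R=48
Round 2 (k=36): L=48 R=140
Round 3 (k=20): L=140 R=199
Round 4 (k=22): L=199 R=173
Round 5 (k=35): L=173 R=105
Round 6 (k=4): L=105 R=6

Answer: 105 6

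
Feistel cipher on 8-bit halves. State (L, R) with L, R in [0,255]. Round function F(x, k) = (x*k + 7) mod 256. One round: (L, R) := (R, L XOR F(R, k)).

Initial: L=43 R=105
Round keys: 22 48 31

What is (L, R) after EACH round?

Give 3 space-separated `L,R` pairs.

Answer: 105,38 38,78 78,95

Derivation:
Round 1 (k=22): L=105 R=38
Round 2 (k=48): L=38 R=78
Round 3 (k=31): L=78 R=95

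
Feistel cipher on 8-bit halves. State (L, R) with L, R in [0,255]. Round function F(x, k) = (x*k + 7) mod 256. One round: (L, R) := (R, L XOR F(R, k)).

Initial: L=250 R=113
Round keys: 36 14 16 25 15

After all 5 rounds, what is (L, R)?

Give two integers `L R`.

Answer: 233 248

Derivation:
Round 1 (k=36): L=113 R=17
Round 2 (k=14): L=17 R=132
Round 3 (k=16): L=132 R=86
Round 4 (k=25): L=86 R=233
Round 5 (k=15): L=233 R=248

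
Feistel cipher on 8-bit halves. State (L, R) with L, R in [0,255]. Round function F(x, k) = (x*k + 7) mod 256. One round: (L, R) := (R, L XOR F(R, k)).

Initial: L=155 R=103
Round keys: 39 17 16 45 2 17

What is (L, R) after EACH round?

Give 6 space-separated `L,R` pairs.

Round 1 (k=39): L=103 R=35
Round 2 (k=17): L=35 R=61
Round 3 (k=16): L=61 R=244
Round 4 (k=45): L=244 R=214
Round 5 (k=2): L=214 R=71
Round 6 (k=17): L=71 R=104

Answer: 103,35 35,61 61,244 244,214 214,71 71,104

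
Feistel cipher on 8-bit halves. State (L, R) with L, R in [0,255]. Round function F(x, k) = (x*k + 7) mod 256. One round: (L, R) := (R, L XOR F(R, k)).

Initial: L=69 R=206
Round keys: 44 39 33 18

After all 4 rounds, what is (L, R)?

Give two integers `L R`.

Answer: 32 228

Derivation:
Round 1 (k=44): L=206 R=42
Round 2 (k=39): L=42 R=163
Round 3 (k=33): L=163 R=32
Round 4 (k=18): L=32 R=228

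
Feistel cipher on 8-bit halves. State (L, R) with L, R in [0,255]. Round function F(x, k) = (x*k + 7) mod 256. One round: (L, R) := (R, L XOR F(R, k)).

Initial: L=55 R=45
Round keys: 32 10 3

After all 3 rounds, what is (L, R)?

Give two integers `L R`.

Answer: 138 53

Derivation:
Round 1 (k=32): L=45 R=144
Round 2 (k=10): L=144 R=138
Round 3 (k=3): L=138 R=53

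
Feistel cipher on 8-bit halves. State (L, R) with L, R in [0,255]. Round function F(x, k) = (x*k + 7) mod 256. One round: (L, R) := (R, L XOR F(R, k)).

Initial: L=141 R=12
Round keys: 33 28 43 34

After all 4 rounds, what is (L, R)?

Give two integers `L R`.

Answer: 86 48

Derivation:
Round 1 (k=33): L=12 R=30
Round 2 (k=28): L=30 R=67
Round 3 (k=43): L=67 R=86
Round 4 (k=34): L=86 R=48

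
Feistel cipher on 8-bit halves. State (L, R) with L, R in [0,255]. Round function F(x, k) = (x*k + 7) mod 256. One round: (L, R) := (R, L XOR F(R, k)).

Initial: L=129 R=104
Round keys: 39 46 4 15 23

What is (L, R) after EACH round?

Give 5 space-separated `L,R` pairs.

Round 1 (k=39): L=104 R=94
Round 2 (k=46): L=94 R=131
Round 3 (k=4): L=131 R=77
Round 4 (k=15): L=77 R=9
Round 5 (k=23): L=9 R=155

Answer: 104,94 94,131 131,77 77,9 9,155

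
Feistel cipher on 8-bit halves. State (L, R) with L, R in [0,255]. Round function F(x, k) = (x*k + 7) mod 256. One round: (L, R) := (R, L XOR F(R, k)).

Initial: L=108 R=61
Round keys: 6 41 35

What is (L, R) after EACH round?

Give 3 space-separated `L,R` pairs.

Round 1 (k=6): L=61 R=25
Round 2 (k=41): L=25 R=53
Round 3 (k=35): L=53 R=95

Answer: 61,25 25,53 53,95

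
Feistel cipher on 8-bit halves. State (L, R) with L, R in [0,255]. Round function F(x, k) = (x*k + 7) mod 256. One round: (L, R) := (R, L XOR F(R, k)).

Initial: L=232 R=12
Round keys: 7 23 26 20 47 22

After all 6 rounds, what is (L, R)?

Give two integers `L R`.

Answer: 196 88

Derivation:
Round 1 (k=7): L=12 R=179
Round 2 (k=23): L=179 R=16
Round 3 (k=26): L=16 R=20
Round 4 (k=20): L=20 R=135
Round 5 (k=47): L=135 R=196
Round 6 (k=22): L=196 R=88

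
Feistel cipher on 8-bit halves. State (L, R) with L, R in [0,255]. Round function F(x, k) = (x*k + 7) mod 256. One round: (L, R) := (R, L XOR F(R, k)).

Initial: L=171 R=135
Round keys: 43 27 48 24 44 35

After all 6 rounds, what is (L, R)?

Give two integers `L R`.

Round 1 (k=43): L=135 R=31
Round 2 (k=27): L=31 R=203
Round 3 (k=48): L=203 R=8
Round 4 (k=24): L=8 R=12
Round 5 (k=44): L=12 R=31
Round 6 (k=35): L=31 R=72

Answer: 31 72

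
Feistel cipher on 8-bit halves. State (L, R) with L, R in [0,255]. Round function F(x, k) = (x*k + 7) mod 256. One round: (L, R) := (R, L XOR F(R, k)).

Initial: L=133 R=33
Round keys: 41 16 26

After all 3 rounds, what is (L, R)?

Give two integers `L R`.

Answer: 118 214

Derivation:
Round 1 (k=41): L=33 R=213
Round 2 (k=16): L=213 R=118
Round 3 (k=26): L=118 R=214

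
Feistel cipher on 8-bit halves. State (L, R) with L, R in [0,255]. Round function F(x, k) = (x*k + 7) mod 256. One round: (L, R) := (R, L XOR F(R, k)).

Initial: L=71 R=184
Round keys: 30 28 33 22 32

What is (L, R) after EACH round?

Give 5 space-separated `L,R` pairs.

Round 1 (k=30): L=184 R=208
Round 2 (k=28): L=208 R=127
Round 3 (k=33): L=127 R=182
Round 4 (k=22): L=182 R=212
Round 5 (k=32): L=212 R=49

Answer: 184,208 208,127 127,182 182,212 212,49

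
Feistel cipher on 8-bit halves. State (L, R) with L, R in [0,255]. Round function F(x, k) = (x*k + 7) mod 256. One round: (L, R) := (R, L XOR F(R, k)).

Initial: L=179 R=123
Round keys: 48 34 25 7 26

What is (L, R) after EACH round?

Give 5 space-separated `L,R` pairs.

Answer: 123,164 164,180 180,63 63,116 116,240

Derivation:
Round 1 (k=48): L=123 R=164
Round 2 (k=34): L=164 R=180
Round 3 (k=25): L=180 R=63
Round 4 (k=7): L=63 R=116
Round 5 (k=26): L=116 R=240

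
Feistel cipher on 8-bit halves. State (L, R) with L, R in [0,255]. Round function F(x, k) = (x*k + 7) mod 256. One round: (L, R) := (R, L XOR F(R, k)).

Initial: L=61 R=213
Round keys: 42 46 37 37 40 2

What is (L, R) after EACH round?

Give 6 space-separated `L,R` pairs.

Round 1 (k=42): L=213 R=196
Round 2 (k=46): L=196 R=234
Round 3 (k=37): L=234 R=29
Round 4 (k=37): L=29 R=210
Round 5 (k=40): L=210 R=202
Round 6 (k=2): L=202 R=73

Answer: 213,196 196,234 234,29 29,210 210,202 202,73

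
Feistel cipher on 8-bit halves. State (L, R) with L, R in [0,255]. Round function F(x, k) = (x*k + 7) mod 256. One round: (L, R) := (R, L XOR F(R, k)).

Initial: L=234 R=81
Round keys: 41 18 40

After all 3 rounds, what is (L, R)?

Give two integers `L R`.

Answer: 42 125

Derivation:
Round 1 (k=41): L=81 R=234
Round 2 (k=18): L=234 R=42
Round 3 (k=40): L=42 R=125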